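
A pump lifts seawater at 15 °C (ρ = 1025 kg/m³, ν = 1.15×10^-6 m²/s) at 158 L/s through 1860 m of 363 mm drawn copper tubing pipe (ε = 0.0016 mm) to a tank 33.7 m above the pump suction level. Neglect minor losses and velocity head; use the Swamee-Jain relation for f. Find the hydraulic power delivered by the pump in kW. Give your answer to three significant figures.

P_hyd ≈ 66.4 kW

V = 4Q/(πD²) = 1.527 m/s; Re = 4.82×10^5; ε/D = 4.41×10^-6; f = 0.01325
h_f = f(L/D)V²/2g = 8.064 m
Total head H = z + h_f = 33.7 + 8.064 = 41.76 m
P_hyd = ρgQH = 1025·9.81·0.158·41.76 = 66.35 kW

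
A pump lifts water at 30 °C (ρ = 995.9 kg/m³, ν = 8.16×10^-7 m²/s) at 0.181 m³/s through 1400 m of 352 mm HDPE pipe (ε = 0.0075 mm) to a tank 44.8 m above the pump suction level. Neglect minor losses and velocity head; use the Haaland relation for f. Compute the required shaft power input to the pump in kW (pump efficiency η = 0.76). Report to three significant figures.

V = 4Q/(πD²) = 1.860 m/s; Re = 8.02×10^5; ε/D = 2.13×10^-5; f = 0.01237
h_f = f(L/D)V²/2g = 8.677 m
Total head H = z + h_f = 44.8 + 8.677 = 53.48 m
P_hyd = ρgQH = 995.9·9.81·0.181·53.48 = 94.56 kW
P_shaft = P_hyd/η = 94.56/0.76 = 124.4 kW

P_shaft ≈ 124 kW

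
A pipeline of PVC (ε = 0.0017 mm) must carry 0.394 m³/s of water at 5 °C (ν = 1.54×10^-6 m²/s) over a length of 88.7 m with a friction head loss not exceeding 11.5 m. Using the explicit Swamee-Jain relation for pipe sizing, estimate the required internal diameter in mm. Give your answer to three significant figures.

D ≈ 259 mm

Swamee-Jain (Type III): D = 0.66·[ε^1.25·(LQ²/(gh_f))^4.75 + ν·Q^9.4·(L/(gh_f))^5.2]^0.04
LQ²/(gh_f) = 0.1221; L/(gh_f) = 0.7862
Term 1 = ε^1.25·(…)^4.75 = 2.81×10^-12; Term 2 = ν·Q^9.4·(…)^5.2 = 6.95×10^-11
D = 0.66·(2.81×10^-12 + 6.95×10^-11)^0.04 = 0.2594 m = 259 mm
Check: V = 7.46 m/s, Re = 1.26×10^6, f = 0.01136, h_f = 11.0 m ≈ 11.5 m ✓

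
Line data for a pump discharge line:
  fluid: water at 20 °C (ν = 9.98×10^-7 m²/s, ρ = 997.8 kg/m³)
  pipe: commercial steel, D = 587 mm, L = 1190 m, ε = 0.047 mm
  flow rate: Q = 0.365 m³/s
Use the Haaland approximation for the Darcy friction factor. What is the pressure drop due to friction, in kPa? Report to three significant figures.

V = 4Q/(πD²) = 4·0.365/(π·0.587²) = 1.349 m/s
Re = VD/ν = 1.349·0.587/9.98×10^-7 = 7.93×10^5 → turbulent
ε/D = 0.047/587 = 8.01×10^-5
Haaland: f = 0.01332
h_f = f(L/D)V²/(2g) = 0.01332·(1190/0.587)·1.349²/(2·9.81) = 2.503 m
Δp = ρg·h_f = 997.8·9.81·2.503 = 24.50 kPa

Δp ≈ 24.5 kPa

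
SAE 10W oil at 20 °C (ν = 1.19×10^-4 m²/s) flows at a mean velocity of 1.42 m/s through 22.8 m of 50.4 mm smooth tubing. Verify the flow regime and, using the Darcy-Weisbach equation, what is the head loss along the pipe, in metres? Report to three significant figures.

h_f ≈ 4.95 m

Re = VD/ν = 1.42·0.05040/1.19×10^-4 = 601 → laminar (Re < 2300)
f = 64/Re = 0.1064
h_f = f(L/D)V²/(2g) = 0.1064·(22.8/0.05040)·1.42²/(2·9.81) = 4.948 m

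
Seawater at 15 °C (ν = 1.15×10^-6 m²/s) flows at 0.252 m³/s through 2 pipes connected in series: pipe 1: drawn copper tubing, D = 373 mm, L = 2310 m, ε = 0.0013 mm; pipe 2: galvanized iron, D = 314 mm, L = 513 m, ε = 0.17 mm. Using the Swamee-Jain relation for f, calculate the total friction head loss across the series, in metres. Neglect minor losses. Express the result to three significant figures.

Pipe 1: V = 2.306 m/s, Re = 7.48×10^5, ε/D = 3.49×10^-6, f = 0.01227, h_1 = f(L/D)V²/2g = 20.60 m
Pipe 2: V = 3.254 m/s, Re = 8.89×10^5, ε/D = 5.41×10^-4, f = 0.01764, h_2 = f(L/D)V²/2g = 15.55 m
Series → Q common, losses add: H = Σh = 36.15 m

H ≈ 36.1 m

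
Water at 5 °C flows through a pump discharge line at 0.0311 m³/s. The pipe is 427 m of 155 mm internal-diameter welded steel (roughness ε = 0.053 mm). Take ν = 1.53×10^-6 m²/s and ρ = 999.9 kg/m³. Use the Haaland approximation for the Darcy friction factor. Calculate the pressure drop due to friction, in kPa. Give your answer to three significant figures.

Δp ≈ 67.8 kPa

V = 4Q/(πD²) = 4·0.0311/(π·0.155²) = 1.648 m/s
Re = VD/ν = 1.648·0.155/1.53×10^-6 = 1.67×10^5 → turbulent
ε/D = 0.053/155 = 3.42×10^-4
Haaland: f = 0.01812
h_f = f(L/D)V²/(2g) = 0.01812·(427/0.155)·1.648²/(2·9.81) = 6.911 m
Δp = ρg·h_f = 999.9·9.81·6.911 = 67.79 kPa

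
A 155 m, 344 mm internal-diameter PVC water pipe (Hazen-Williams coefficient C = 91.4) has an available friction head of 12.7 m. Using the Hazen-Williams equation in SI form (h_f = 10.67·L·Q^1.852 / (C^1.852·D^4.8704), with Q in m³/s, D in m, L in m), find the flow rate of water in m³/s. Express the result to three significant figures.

Q ≈ 0.398 m³/s

Rearranging: Q = [h_f·C^1.852·D^4.8704 / (10.67·L)]^(1/1.852)
Q = [12.7·91.4^1.852·0.344^4.8704 / (10.67·155)]^0.540 = 0.3984 m³/s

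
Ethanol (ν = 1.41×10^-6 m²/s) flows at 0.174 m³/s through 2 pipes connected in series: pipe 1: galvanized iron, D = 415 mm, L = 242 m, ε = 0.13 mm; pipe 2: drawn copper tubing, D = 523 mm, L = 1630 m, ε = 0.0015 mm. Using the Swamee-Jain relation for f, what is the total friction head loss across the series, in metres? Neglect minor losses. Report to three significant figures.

Pipe 1: V = 1.286 m/s, Re = 3.79×10^5, ε/D = 3.13×10^-4, f = 0.01682, h_1 = f(L/D)V²/2g = 0.8271 m
Pipe 2: V = 0.8099 m/s, Re = 3.00×10^5, ε/D = 2.87×10^-6, f = 0.01440, h_2 = f(L/D)V²/2g = 1.501 m
Series → Q common, losses add: H = Σh = 2.328 m

H ≈ 2.33 m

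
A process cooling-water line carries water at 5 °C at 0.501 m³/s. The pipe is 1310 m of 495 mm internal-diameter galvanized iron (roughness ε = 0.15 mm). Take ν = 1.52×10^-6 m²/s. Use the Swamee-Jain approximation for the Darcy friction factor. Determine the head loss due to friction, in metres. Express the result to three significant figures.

V = 4Q/(πD²) = 4·0.501/(π·0.495²) = 2.603 m/s
Re = VD/ν = 2.603·0.495/1.52×10^-6 = 8.48×10^5 → turbulent
ε/D = 0.15/495 = 3.03×10^-4
Swamee-Jain: f = 0.01590
h_f = f(L/D)V²/(2g) = 0.01590·(1310/0.495)·2.603²/(2·9.81) = 14.54 m

h_f ≈ 14.5 m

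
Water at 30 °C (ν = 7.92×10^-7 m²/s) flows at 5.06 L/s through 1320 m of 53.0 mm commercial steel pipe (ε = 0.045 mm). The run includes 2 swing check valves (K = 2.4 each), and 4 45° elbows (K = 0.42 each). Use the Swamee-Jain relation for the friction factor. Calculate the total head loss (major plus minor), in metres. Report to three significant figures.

V = 4Q/(πD²) = 2.294 m/s; V²/2g = 0.2681 m
Re = 1.53×10^5, ε/D = 8.49×10^-4 → f = 0.02098 (Swamee-Jain)
Major: h_f = f(L/D)·V²/2g = 0.02098·24906·0.2681 = 140.1 m
Minor: ΣK = 6.48; h_m = ΣK·V²/2g = 1.737 m
Total H_L = 140.1 + 1.737 = 141.8 m

H_L ≈ 142 m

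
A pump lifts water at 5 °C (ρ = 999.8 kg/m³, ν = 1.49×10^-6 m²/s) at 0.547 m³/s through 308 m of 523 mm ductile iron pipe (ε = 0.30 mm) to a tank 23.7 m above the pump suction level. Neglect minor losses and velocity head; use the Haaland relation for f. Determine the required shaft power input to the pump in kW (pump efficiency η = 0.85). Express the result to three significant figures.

V = 4Q/(πD²) = 2.546 m/s; Re = 8.94×10^5; ε/D = 5.74×10^-4; f = 0.01770
h_f = f(L/D)V²/2g = 3.445 m
Total head H = z + h_f = 23.7 + 3.445 = 27.15 m
P_hyd = ρgQH = 999.8·9.81·0.547·27.15 = 145.6 kW
P_shaft = P_hyd/η = 145.6/0.85 = 171.3 kW

P_shaft ≈ 171 kW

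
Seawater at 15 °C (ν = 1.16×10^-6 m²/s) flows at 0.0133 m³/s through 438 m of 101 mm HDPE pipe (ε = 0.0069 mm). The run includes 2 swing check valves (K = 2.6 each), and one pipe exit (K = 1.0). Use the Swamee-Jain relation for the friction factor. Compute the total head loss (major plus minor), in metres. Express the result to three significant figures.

V = 4Q/(πD²) = 1.660 m/s; V²/2g = 0.1405 m
Re = 1.45×10^5, ε/D = 6.83×10^-5 → f = 0.01706 (Swamee-Jain)
Major: h_f = f(L/D)·V²/2g = 0.01706·4337·0.1405 = 10.39 m
Minor: ΣK = 6.20; h_m = ΣK·V²/2g = 0.8708 m
Total H_L = 10.39 + 0.8708 = 11.27 m

H_L ≈ 11.3 m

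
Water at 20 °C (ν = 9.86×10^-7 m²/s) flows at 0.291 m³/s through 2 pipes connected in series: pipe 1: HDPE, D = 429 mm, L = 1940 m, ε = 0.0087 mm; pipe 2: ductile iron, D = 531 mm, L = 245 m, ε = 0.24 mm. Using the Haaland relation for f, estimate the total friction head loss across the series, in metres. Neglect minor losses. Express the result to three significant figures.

H ≈ 12.1 m

Pipe 1: V = 2.013 m/s, Re = 8.76×10^5, ε/D = 2.03×10^-5, f = 0.01220, h_1 = f(L/D)V²/2g = 11.39 m
Pipe 2: V = 1.314 m/s, Re = 7.08×10^5, ε/D = 4.52×10^-4, f = 0.01702, h_2 = f(L/D)V²/2g = 0.6910 m
Series → Q common, losses add: H = Σh = 12.08 m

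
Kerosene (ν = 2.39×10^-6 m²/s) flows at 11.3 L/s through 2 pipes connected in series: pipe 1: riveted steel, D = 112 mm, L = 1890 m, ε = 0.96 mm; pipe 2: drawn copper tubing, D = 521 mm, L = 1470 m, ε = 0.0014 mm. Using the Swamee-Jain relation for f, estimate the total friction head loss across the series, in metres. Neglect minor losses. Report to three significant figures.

H ≈ 42.5 m

Pipe 1: V = 1.147 m/s, Re = 5.37×10^4, ε/D = 0.00857, f = 0.03758, h_1 = f(L/D)V²/2g = 42.52 m
Pipe 2: V = 0.05300 m/s, Re = 1.16×10^4, ε/D = 2.69×10^-6, f = 0.02978, h_2 = f(L/D)V²/2g = 0.01203 m
Series → Q common, losses add: H = Σh = 42.53 m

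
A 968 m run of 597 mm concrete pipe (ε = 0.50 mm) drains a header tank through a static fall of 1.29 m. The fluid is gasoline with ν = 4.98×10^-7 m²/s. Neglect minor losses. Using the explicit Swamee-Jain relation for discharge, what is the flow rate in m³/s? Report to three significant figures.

Swamee-Jain (Type II): Q = -0.965·√(gD⁵h_f/L)·ln[ε/(3.7D) + √(3.17ν²L/(gD³h_f))]
√(gD⁵h_f/L) = √(9.81·0.597⁵·1.29/968) = 0.03149
ε/(3.7D) = 2.26×10^-4; √(3.17ν²L/(gD³h_f)) = 1.68×10^-5
Q = -0.965·0.03149·ln(2.432×10^-4) = 0.2529 m³/s
Check: V = 0.903 m/s, Re = 1.08×10^6, f = 0.01922, h_f = 1.30 m ≈ 1.29 m ✓

Q ≈ 0.253 m³/s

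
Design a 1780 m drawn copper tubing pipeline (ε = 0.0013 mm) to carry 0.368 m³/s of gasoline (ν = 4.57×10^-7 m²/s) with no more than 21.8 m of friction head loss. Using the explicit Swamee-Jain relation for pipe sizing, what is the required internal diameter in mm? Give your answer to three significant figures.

D ≈ 393 mm

Swamee-Jain (Type III): D = 0.66·[ε^1.25·(LQ²/(gh_f))^4.75 + ν·Q^9.4·(L/(gh_f))^5.2]^0.04
LQ²/(gh_f) = 1.127; L/(gh_f) = 8.323
Term 1 = ε^1.25·(…)^4.75 = 7.75×10^-8; Term 2 = ν·Q^9.4·(…)^5.2 = 2.31×10^-6
D = 0.66·(7.75×10^-8 + 2.31×10^-6)^0.04 = 0.3933 m = 393 mm
Check: V = 3.03 m/s, Re = 2.61×10^6, f = 0.01009, h_f = 21.4 m ≈ 21.8 m ✓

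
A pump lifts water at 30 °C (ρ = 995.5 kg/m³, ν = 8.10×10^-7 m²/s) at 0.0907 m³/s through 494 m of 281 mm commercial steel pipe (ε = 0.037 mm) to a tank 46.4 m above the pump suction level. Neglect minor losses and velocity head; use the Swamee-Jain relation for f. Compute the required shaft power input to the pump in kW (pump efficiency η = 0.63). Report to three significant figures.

V = 4Q/(πD²) = 1.463 m/s; Re = 5.07×10^5; ε/D = 1.32×10^-4; f = 0.01480
h_f = f(L/D)V²/2g = 2.837 m
Total head H = z + h_f = 46.4 + 2.837 = 49.24 m
P_hyd = ρgQH = 995.5·9.81·0.0907·49.24 = 43.61 kW
P_shaft = P_hyd/η = 43.61/0.63 = 69.23 kW

P_shaft ≈ 69.2 kW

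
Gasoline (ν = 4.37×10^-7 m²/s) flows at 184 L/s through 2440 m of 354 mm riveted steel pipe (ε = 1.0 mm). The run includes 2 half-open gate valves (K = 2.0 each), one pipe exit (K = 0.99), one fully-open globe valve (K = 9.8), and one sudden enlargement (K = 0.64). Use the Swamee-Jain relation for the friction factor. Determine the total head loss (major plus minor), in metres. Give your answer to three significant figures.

V = 4Q/(πD²) = 1.869 m/s; V²/2g = 0.1781 m
Re = 1.51×10^6, ε/D = 0.00282 → f = 0.02588 (Swamee-Jain)
Major: h_f = f(L/D)·V²/2g = 0.02588·6893·0.1781 = 31.77 m
Minor: ΣK = 15.4; h_m = ΣK·V²/2g = 2.749 m
Total H_L = 31.77 + 2.749 = 34.52 m

H_L ≈ 34.5 m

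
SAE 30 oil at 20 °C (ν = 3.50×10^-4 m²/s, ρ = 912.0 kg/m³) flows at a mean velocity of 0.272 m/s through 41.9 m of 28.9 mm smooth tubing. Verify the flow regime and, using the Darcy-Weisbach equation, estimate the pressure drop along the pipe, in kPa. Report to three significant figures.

Re = VD/ν = 0.272·0.02890/3.50×10^-4 = 22.5 → laminar (Re < 2300)
f = 64/Re = 2.850
h_f = f(L/D)V²/(2g) = 2.850·(41.9/0.02890)·0.272²/(2·9.81) = 15.58 m
Δp = ρg·h_f = 912.0·9.81·15.58 = 139.4 kPa

Δp ≈ 139 kPa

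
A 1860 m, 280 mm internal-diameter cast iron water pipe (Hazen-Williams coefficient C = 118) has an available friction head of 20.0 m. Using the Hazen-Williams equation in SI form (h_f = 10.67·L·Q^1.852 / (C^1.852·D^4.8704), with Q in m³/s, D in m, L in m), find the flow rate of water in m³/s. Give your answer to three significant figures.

Rearranging: Q = [h_f·C^1.852·D^4.8704 / (10.67·L)]^(1/1.852)
Q = [20.0·118^1.852·0.280^4.8704 / (10.67·1860)]^0.540 = 0.09999 m³/s

Q ≈ 0.1000 m³/s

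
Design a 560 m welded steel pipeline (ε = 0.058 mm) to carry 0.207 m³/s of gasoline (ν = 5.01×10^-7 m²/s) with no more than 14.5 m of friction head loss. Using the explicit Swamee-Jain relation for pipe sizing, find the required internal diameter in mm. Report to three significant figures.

Swamee-Jain (Type III): D = 0.66·[ε^1.25·(LQ²/(gh_f))^4.75 + ν·Q^9.4·(L/(gh_f))^5.2]^0.04
LQ²/(gh_f) = 0.1687; L/(gh_f) = 3.937
Term 1 = ε^1.25·(…)^4.75 = 1.08×10^-9; Term 2 = ν·Q^9.4·(…)^5.2 = 2.32×10^-10
D = 0.66·(1.08×10^-9 + 2.32×10^-10)^0.04 = 0.2912 m = 291 mm
Check: V = 3.11 m/s, Re = 1.81×10^6, f = 0.01436, h_f = 13.6 m ≈ 14.5 m ✓

D ≈ 291 mm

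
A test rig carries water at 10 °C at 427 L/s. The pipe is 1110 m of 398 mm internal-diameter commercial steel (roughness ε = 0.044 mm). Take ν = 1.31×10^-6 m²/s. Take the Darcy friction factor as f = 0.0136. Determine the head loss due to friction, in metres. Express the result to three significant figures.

V = 4Q/(πD²) = 4·0.427/(π·0.398²) = 3.432 m/s
h_f = f(L/D)V²/(2g) = 0.01360·(1110/0.398)·3.432²/(2·9.81) = 22.77 m

h_f ≈ 22.8 m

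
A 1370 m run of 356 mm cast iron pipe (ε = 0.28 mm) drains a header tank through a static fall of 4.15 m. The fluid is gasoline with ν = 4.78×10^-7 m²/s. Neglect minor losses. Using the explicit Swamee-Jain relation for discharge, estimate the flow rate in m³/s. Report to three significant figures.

Q ≈ 0.105 m³/s

Swamee-Jain (Type II): Q = -0.965·√(gD⁵h_f/L)·ln[ε/(3.7D) + √(3.17ν²L/(gD³h_f))]
√(gD⁵h_f/L) = √(9.81·0.356⁵·4.15/1370) = 0.01304
ε/(3.7D) = 2.13×10^-4; √(3.17ν²L/(gD³h_f)) = 2.32×10^-5
Q = -0.965·0.01304·ln(2.358×10^-4) = 0.1051 m³/s
Check: V = 1.06 m/s, Re = 7.86×10^5, f = 0.01910, h_f = 4.17 m ≈ 4.15 m ✓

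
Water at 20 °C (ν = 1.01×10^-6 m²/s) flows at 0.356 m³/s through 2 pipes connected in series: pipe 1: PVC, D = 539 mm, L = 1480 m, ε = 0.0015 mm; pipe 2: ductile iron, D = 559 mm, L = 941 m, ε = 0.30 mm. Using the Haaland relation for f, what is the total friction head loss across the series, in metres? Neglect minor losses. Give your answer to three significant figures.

H ≈ 7.25 m

Pipe 1: V = 1.560 m/s, Re = 8.33×10^5, ε/D = 2.78×10^-6, f = 0.01199, h_1 = f(L/D)V²/2g = 4.085 m
Pipe 2: V = 1.451 m/s, Re = 8.03×10^5, ε/D = 5.37×10^-4, f = 0.01752, h_2 = f(L/D)V²/2g = 3.162 m
Series → Q common, losses add: H = Σh = 7.248 m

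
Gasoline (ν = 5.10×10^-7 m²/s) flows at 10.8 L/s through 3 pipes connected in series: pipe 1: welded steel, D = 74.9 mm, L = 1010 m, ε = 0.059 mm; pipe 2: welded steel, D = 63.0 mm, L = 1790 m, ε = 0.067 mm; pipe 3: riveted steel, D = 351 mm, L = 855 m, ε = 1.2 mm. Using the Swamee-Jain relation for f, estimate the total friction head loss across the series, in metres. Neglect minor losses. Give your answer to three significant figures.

Pipe 1: V = 2.451 m/s, Re = 3.60×10^5, ε/D = 7.88×10^-4, f = 0.01963, h_1 = f(L/D)V²/2g = 81.08 m
Pipe 2: V = 3.465 m/s, Re = 4.28×10^5, ε/D = 0.00106, f = 0.02073, h_2 = f(L/D)V²/2g = 360.3 m
Pipe 3: V = 0.1116 m/s, Re = 7.68×10^4, ε/D = 0.00342, f = 0.02897, h_3 = f(L/D)V²/2g = 0.04480 m
Series → Q common, losses add: H = Σh = 441.4 m

H ≈ 441 m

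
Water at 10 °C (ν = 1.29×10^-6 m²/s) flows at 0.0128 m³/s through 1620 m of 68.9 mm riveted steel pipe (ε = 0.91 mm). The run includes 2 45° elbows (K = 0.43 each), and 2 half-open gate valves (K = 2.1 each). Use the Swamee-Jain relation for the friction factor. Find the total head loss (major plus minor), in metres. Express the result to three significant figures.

V = 4Q/(πD²) = 3.433 m/s; V²/2g = 0.6007 m
Re = 1.83×10^5, ε/D = 0.0132 → f = 0.04217 (Swamee-Jain)
Major: h_f = f(L/D)·V²/2g = 0.04217·23512·0.6007 = 595.6 m
Minor: ΣK = 5.06; h_m = ΣK·V²/2g = 3.040 m
Total H_L = 595.6 + 3.040 = 598.7 m

H_L ≈ 599 m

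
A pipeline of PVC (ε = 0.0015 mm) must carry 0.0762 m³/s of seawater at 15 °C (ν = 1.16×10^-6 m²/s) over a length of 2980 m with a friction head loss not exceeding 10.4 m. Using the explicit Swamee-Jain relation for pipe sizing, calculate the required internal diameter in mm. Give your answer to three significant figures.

D ≈ 293 mm

Swamee-Jain (Type III): D = 0.66·[ε^1.25·(LQ²/(gh_f))^4.75 + ν·Q^9.4·(L/(gh_f))^5.2]^0.04
LQ²/(gh_f) = 0.1696; L/(gh_f) = 29.21
Term 1 = ε^1.25·(…)^4.75 = 1.15×10^-11; Term 2 = ν·Q^9.4·(…)^5.2 = 1.50×10^-9
D = 0.66·(1.15×10^-11 + 1.50×10^-9)^0.04 = 0.2929 m = 293 mm
Check: V = 1.13 m/s, Re = 2.86×10^5, f = 0.01457, h_f = 9.66 m ≈ 10.4 m ✓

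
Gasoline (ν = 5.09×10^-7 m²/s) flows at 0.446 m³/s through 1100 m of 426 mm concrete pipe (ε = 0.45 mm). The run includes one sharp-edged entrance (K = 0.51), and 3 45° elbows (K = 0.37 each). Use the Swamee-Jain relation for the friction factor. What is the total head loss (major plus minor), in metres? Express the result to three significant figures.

V = 4Q/(πD²) = 3.129 m/s; V²/2g = 0.4991 m
Re = 2.62×10^6, ε/D = 0.00106 → f = 0.02006 (Swamee-Jain)
Major: h_f = f(L/D)·V²/2g = 0.02006·2582·0.4991 = 25.85 m
Minor: ΣK = 1.62; h_m = ΣK·V²/2g = 0.8085 m
Total H_L = 25.85 + 0.8085 = 26.66 m

H_L ≈ 26.7 m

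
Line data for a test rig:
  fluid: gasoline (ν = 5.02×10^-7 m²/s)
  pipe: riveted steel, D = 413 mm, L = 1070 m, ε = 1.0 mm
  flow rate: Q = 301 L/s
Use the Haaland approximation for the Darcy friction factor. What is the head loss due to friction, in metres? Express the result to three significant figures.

V = 4Q/(πD²) = 4·0.301/(π·0.413²) = 2.247 m/s
Re = VD/ν = 2.247·0.413/5.02×10^-7 = 1.85×10^6 → turbulent
ε/D = 1.0/413 = 0.00242
Haaland: f = 0.02478
h_f = f(L/D)V²/(2g) = 0.02478·(1070/0.413)·2.247²/(2·9.81) = 16.52 m

h_f ≈ 16.5 m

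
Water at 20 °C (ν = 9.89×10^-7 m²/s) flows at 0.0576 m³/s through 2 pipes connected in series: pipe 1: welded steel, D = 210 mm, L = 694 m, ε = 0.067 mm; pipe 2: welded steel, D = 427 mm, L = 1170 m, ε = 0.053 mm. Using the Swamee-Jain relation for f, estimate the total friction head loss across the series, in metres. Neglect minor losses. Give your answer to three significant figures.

Pipe 1: V = 1.663 m/s, Re = 3.53×10^5, ε/D = 3.19×10^-4, f = 0.01695, h_1 = f(L/D)V²/2g = 7.898 m
Pipe 2: V = 0.4022 m/s, Re = 1.74×10^5, ε/D = 1.24×10^-4, f = 0.01694, h_2 = f(L/D)V²/2g = 0.3828 m
Series → Q common, losses add: H = Σh = 8.281 m

H ≈ 8.28 m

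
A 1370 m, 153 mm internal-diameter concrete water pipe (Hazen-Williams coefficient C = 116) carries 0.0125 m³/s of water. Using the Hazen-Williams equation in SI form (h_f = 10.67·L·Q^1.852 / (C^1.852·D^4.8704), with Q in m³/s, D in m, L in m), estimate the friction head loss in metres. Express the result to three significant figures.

h_f = 10.67·1370·0.0125^1.852 / (116^1.852·0.153^4.8704) = 6.136 m

h_f ≈ 6.14 m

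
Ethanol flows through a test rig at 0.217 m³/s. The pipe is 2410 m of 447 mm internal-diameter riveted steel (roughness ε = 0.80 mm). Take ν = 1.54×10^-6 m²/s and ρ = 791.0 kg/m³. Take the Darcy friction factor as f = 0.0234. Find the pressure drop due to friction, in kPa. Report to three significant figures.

V = 4Q/(πD²) = 4·0.217/(π·0.447²) = 1.383 m/s
h_f = f(L/D)V²/(2g) = 0.02340·(2410/0.447)·1.383²/(2·9.81) = 12.30 m
Δp = ρg·h_f = 791.0·9.81·12.30 = 95.41 kPa

Δp ≈ 95.4 kPa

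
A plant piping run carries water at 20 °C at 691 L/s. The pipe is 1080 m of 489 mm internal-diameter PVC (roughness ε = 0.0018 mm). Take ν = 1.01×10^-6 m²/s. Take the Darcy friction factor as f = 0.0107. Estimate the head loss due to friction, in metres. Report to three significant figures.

h_f ≈ 16.3 m

V = 4Q/(πD²) = 4·0.691/(π·0.489²) = 3.679 m/s
h_f = f(L/D)V²/(2g) = 0.01070·(1080/0.489)·3.679²/(2·9.81) = 16.31 m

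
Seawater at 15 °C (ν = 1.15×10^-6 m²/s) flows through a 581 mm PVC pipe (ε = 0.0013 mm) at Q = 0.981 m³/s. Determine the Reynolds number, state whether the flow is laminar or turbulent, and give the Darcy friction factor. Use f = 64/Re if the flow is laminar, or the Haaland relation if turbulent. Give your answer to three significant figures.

Re ≈ 1.87×10^6; turbulent; f ≈ 0.0105

V = 4Q/(πD²) = 3.700 m/s
Re = VD/ν = 3.700·0.581/1.15×10^-6 = 1.87×10^6
Re > 4000 → turbulent; ε/D = 2.24×10^-6
Haaland: f = 0.01051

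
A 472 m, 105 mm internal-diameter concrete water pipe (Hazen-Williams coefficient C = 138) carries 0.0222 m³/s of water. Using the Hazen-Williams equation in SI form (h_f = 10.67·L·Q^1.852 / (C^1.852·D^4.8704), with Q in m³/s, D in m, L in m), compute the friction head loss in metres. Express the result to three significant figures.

h_f ≈ 27.8 m

h_f = 10.67·472·0.0222^1.852 / (138^1.852·0.105^4.8704) = 27.78 m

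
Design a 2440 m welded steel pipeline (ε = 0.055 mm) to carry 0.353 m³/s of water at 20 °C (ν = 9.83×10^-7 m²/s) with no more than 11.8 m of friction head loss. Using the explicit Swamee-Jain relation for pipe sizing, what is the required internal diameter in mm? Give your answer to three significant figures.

D ≈ 498 mm

Swamee-Jain (Type III): D = 0.66·[ε^1.25·(LQ²/(gh_f))^4.75 + ν·Q^9.4·(L/(gh_f))^5.2]^0.04
LQ²/(gh_f) = 2.627; L/(gh_f) = 21.08
Term 1 = ε^1.25·(…)^4.75 = 4.65×10^-4; Term 2 = ν·Q^9.4·(…)^5.2 = 4.22×10^-4
D = 0.66·(4.65×10^-4 + 4.22×10^-4)^0.04 = 0.4983 m = 498 mm
Check: V = 1.81 m/s, Re = 9.18×10^5, f = 0.01375, h_f = 11.2 m ≈ 11.8 m ✓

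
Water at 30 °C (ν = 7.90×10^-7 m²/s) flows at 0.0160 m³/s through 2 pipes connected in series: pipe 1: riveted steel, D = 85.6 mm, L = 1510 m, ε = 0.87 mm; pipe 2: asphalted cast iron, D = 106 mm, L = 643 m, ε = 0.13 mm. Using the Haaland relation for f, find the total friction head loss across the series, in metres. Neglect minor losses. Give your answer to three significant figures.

Pipe 1: V = 2.780 m/s, Re = 3.01×10^5, ε/D = 0.0102, f = 0.03837, h_1 = f(L/D)V²/2g = 266.7 m
Pipe 2: V = 1.813 m/s, Re = 2.43×10^5, ε/D = 0.00123, f = 0.02159, h_2 = f(L/D)V²/2g = 21.95 m
Series → Q common, losses add: H = Σh = 288.6 m

H ≈ 289 m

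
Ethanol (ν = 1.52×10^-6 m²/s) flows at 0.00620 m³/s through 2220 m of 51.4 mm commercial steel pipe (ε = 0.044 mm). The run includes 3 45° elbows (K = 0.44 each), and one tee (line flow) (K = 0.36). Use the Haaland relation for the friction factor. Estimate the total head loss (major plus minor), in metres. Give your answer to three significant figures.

H_L ≈ 422 m

V = 4Q/(πD²) = 2.988 m/s; V²/2g = 0.4550 m
Re = 1.01×10^5, ε/D = 8.56×10^-4 → f = 0.02143 (Haaland)
Major: h_f = f(L/D)·V²/2g = 0.02143·43191·0.4550 = 421.2 m
Minor: ΣK = 1.68; h_m = ΣK·V²/2g = 0.7645 m
Total H_L = 421.2 + 0.7645 = 422.0 m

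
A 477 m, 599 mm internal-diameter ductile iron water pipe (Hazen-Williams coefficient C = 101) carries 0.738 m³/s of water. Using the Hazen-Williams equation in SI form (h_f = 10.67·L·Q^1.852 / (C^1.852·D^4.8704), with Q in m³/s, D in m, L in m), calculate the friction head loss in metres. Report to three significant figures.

h_f ≈ 6.83 m

h_f = 10.67·477·0.738^1.852 / (101^1.852·0.599^4.8704) = 6.829 m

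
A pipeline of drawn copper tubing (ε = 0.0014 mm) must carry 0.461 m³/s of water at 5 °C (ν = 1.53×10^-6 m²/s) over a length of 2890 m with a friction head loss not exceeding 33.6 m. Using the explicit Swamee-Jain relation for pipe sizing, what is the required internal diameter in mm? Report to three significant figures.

Swamee-Jain (Type III): D = 0.66·[ε^1.25·(LQ²/(gh_f))^4.75 + ν·Q^9.4·(L/(gh_f))^5.2]^0.04
LQ²/(gh_f) = 1.863; L/(gh_f) = 8.768
Term 1 = ε^1.25·(…)^4.75 = 9.26×10^-7; Term 2 = ν·Q^9.4·(…)^5.2 = 8.44×10^-5
D = 0.66·(9.26×10^-7 + 8.44×10^-5)^0.04 = 0.4537 m = 454 mm
Check: V = 2.85 m/s, Re = 8.46×10^5, f = 0.01201, h_f = 31.7 m ≈ 33.6 m ✓

D ≈ 454 mm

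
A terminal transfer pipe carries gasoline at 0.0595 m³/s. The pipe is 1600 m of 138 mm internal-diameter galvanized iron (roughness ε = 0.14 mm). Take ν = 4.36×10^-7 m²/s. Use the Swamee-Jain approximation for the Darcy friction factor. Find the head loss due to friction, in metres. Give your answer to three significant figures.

h_f ≈ 187 m

V = 4Q/(πD²) = 4·0.0595/(π·0.138²) = 3.978 m/s
Re = VD/ν = 3.978·0.138/4.36×10^-7 = 1.26×10^6 → turbulent
ε/D = 0.14/138 = 0.00101
Swamee-Jain: f = 0.02002
h_f = f(L/D)V²/(2g) = 0.02002·(1600/0.138)·3.978²/(2·9.81) = 187.2 m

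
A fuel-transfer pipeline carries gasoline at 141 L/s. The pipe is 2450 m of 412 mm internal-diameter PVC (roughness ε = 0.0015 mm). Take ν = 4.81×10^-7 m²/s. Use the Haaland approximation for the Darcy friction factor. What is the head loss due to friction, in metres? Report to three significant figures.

V = 4Q/(πD²) = 4·0.141/(π·0.412²) = 1.058 m/s
Re = VD/ν = 1.058·0.412/4.81×10^-7 = 9.06×10^5 → turbulent
ε/D = 0.0015/412 = 3.64×10^-6
Haaland: f = 0.01184
h_f = f(L/D)V²/(2g) = 0.01184·(2450/0.412)·1.058²/(2·9.81) = 4.013 m

h_f ≈ 4.01 m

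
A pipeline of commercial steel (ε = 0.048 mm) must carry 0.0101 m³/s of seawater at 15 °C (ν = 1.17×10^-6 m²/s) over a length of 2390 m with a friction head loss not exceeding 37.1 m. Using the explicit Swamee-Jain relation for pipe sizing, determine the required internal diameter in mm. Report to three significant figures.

Swamee-Jain (Type III): D = 0.66·[ε^1.25·(LQ²/(gh_f))^4.75 + ν·Q^9.4·(L/(gh_f))^5.2]^0.04
LQ²/(gh_f) = 6.699×10^-4; L/(gh_f) = 6.567
Term 1 = ε^1.25·(…)^4.75 = 3.35×10^-21; Term 2 = ν·Q^9.4·(…)^5.2 = 3.62×10^-21
D = 0.66·(3.35×10^-21 + 3.62×10^-21)^0.04 = 0.1031 m = 103 mm
Check: V = 1.21 m/s, Re = 1.07×10^5, f = 0.02010, h_f = 34.7 m ≈ 37.1 m ✓

D ≈ 103 mm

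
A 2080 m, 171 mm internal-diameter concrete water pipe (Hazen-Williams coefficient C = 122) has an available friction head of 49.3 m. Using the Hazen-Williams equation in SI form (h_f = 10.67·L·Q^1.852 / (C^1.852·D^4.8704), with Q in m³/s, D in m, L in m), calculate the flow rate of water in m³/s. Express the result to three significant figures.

Q ≈ 0.0433 m³/s

Rearranging: Q = [h_f·C^1.852·D^4.8704 / (10.67·L)]^(1/1.852)
Q = [49.3·122^1.852·0.171^4.8704 / (10.67·2080)]^0.540 = 0.04331 m³/s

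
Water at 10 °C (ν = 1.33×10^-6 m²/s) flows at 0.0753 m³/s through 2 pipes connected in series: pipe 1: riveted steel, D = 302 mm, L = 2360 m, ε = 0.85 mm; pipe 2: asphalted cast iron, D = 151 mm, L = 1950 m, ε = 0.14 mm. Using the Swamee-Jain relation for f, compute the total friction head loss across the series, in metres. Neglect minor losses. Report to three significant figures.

Pipe 1: V = 1.051 m/s, Re = 2.39×10^5, ε/D = 0.00281, f = 0.02646, h_1 = f(L/D)V²/2g = 11.65 m
Pipe 2: V = 4.205 m/s, Re = 4.77×10^5, ε/D = 9.27×10^-4, f = 0.02006, h_2 = f(L/D)V²/2g = 233.5 m
Series → Q common, losses add: H = Σh = 245.1 m

H ≈ 245 m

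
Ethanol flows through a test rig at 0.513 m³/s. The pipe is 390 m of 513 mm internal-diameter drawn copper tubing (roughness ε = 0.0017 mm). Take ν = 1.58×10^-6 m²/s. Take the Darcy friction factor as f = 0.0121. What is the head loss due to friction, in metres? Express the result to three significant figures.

h_f ≈ 2.89 m

V = 4Q/(πD²) = 4·0.513/(π·0.513²) = 2.482 m/s
h_f = f(L/D)V²/(2g) = 0.01210·(390/0.513)·2.482²/(2·9.81) = 2.888 m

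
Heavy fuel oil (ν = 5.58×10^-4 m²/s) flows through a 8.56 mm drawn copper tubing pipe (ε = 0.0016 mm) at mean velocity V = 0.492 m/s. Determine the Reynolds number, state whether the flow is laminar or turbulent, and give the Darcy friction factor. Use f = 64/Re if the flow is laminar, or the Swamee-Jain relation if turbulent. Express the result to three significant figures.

Re = VD/ν = 0.4920·0.00856/5.58×10^-4 = 7.55
Re < 2300 → laminar → f = 64/Re = 8.480

Re ≈ 7.55; laminar; f = 64/Re ≈ 8.48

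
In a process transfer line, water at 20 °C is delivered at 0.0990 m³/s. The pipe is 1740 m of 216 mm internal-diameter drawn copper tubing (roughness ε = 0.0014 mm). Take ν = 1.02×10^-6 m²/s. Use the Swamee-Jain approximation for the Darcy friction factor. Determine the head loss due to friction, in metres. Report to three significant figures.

h_f ≈ 38.6 m

V = 4Q/(πD²) = 4·0.0990/(π·0.216²) = 2.702 m/s
Re = VD/ν = 2.702·0.216/1.02×10^-6 = 5.72×10^5 → turbulent
ε/D = 0.0014/216 = 6.48×10^-6
Swamee-Jain: f = 0.01289
h_f = f(L/D)V²/(2g) = 0.01289·(1740/0.216)·2.702²/(2·9.81) = 38.64 m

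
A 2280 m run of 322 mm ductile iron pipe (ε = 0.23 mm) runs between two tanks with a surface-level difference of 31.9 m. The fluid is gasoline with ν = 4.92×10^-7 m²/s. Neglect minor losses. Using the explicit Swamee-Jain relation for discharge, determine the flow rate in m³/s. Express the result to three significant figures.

Swamee-Jain (Type II): Q = -0.965·√(gD⁵h_f/L)·ln[ε/(3.7D) + √(3.17ν²L/(gD³h_f))]
√(gD⁵h_f/L) = √(9.81·0.322⁵·31.9/2280) = 0.02180
ε/(3.7D) = 1.93×10^-4; √(3.17ν²L/(gD³h_f)) = 1.29×10^-5
Q = -0.965·0.02180·ln(2.060×10^-4) = 0.1785 m³/s
Check: V = 2.19 m/s, Re = 1.43×10^6, f = 0.01847, h_f = 32.0 m ≈ 31.9 m ✓

Q ≈ 0.179 m³/s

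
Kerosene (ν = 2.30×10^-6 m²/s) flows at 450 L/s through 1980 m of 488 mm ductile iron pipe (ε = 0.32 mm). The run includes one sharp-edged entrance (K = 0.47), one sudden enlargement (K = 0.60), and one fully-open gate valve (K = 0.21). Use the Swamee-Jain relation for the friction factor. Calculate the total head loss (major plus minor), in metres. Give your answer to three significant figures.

V = 4Q/(πD²) = 2.406 m/s; V²/2g = 0.2950 m
Re = 5.10×10^5, ε/D = 6.56×10^-4 → f = 0.01867 (Swamee-Jain)
Major: h_f = f(L/D)·V²/2g = 0.01867·4057·0.2950 = 22.35 m
Minor: ΣK = 1.28; h_m = ΣK·V²/2g = 0.3776 m
Total H_L = 22.35 + 0.3776 = 22.73 m

H_L ≈ 22.7 m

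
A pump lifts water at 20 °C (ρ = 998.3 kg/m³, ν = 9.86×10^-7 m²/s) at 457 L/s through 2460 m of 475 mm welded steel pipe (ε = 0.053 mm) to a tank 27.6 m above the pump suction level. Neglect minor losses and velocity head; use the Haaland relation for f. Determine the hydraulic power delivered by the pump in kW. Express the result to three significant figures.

P_hyd ≈ 228 kW

V = 4Q/(πD²) = 2.579 m/s; Re = 1.24×10^6; ε/D = 1.12×10^-4; f = 0.01329
h_f = f(L/D)V²/2g = 23.33 m
Total head H = z + h_f = 27.6 + 23.33 = 50.93 m
P_hyd = ρgQH = 998.3·9.81·0.457·50.93 = 227.9 kW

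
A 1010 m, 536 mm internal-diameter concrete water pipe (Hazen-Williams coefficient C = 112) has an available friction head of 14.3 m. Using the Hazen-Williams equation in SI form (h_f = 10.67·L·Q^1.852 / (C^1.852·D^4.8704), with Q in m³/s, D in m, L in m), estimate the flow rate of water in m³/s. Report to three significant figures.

Rearranging: Q = [h_f·C^1.852·D^4.8704 / (10.67·L)]^(1/1.852)
Q = [14.3·112^1.852·0.536^4.8704 / (10.67·1010)]^0.540 = 0.6073 m³/s

Q ≈ 0.607 m³/s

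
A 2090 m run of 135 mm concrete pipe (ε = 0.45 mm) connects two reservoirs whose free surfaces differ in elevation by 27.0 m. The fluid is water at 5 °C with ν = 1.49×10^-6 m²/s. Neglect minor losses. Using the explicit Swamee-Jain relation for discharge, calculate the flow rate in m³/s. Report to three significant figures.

Swamee-Jain (Type II): Q = -0.965·√(gD⁵h_f/L)·ln[ε/(3.7D) + √(3.17ν²L/(gD³h_f))]
√(gD⁵h_f/L) = √(9.81·0.135⁵·27.0/2090) = 0.002384
ε/(3.7D) = 9.01×10^-4; √(3.17ν²L/(gD³h_f)) = 1.50×10^-4
Q = -0.965·0.002384·ln(0.001051) = 0.01578 m³/s
Check: V = 1.10 m/s, Re = 9.99×10^4, f = 0.02843, h_f = 27.2 m ≈ 27.0 m ✓

Q ≈ 0.0158 m³/s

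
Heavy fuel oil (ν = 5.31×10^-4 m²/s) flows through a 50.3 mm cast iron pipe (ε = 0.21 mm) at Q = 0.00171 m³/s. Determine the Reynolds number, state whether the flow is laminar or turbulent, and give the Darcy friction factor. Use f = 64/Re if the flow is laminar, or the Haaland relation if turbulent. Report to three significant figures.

Re ≈ 81.5; laminar; f = 64/Re ≈ 0.785

V = 4Q/(πD²) = 0.8605 m/s
Re = VD/ν = 0.8605·0.0503/5.31×10^-4 = 81.5
Re < 2300 → laminar → f = 64/Re = 0.7851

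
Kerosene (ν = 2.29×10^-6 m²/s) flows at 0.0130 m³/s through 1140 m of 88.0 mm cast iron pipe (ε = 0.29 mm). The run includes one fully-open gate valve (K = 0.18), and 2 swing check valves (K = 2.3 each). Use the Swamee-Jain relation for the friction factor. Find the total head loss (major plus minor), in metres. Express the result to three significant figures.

H_L ≈ 87.4 m

V = 4Q/(πD²) = 2.137 m/s; V²/2g = 0.2329 m
Re = 8.21×10^4, ε/D = 0.00330 → f = 0.02862 (Swamee-Jain)
Major: h_f = f(L/D)·V²/2g = 0.02862·12955·0.2329 = 86.32 m
Minor: ΣK = 4.78; h_m = ΣK·V²/2g = 1.113 m
Total H_L = 86.32 + 1.113 = 87.43 m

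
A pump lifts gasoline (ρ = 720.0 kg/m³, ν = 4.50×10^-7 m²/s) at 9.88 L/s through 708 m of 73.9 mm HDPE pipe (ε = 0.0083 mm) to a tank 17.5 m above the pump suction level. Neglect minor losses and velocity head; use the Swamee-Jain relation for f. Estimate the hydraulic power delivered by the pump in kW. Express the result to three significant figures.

P_hyd ≈ 3.95 kW

V = 4Q/(πD²) = 2.303 m/s; Re = 3.78×10^5; ε/D = 1.12×10^-4; f = 0.01509
h_f = f(L/D)V²/2g = 39.11 m
Total head H = z + h_f = 17.5 + 39.11 = 56.61 m
P_hyd = ρgQH = 720.0·9.81·0.00988·56.61 = 3.950 kW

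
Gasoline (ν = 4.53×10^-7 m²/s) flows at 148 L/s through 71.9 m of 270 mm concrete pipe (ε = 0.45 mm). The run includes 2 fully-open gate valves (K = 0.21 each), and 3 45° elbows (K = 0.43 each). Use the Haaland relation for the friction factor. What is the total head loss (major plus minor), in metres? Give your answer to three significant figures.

V = 4Q/(πD²) = 2.585 m/s; V²/2g = 0.3406 m
Re = 1.54×10^6, ε/D = 0.00167 → f = 0.02249 (Haaland)
Major: h_f = f(L/D)·V²/2g = 0.02249·266.3·0.3406 = 2.040 m
Minor: ΣK = 1.71; h_m = ΣK·V²/2g = 0.5824 m
Total H_L = 2.040 + 0.5824 = 2.622 m

H_L ≈ 2.62 m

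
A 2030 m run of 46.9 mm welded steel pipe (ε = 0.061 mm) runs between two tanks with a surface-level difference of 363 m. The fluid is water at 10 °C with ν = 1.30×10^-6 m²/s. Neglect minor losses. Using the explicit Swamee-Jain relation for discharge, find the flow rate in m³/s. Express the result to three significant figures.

Q ≈ 0.00460 m³/s

Swamee-Jain (Type II): Q = -0.965·√(gD⁵h_f/L)·ln[ε/(3.7D) + √(3.17ν²L/(gD³h_f))]
√(gD⁵h_f/L) = √(9.81·0.0469⁵·363/2030) = 6.309×10^-4
ε/(3.7D) = 3.52×10^-4; √(3.17ν²L/(gD³h_f)) = 1.72×10^-4
Q = -0.965·6.309×10^-4·ln(5.236×10^-4) = 0.004600 m³/s
Check: V = 2.66 m/s, Re = 9.61×10^4, f = 0.02341, h_f = 366 m ≈ 363 m ✓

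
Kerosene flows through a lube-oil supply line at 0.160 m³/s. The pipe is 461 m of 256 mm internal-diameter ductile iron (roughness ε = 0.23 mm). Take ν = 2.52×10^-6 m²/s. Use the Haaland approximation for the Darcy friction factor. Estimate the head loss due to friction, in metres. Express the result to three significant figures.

V = 4Q/(πD²) = 4·0.160/(π·0.256²) = 3.108 m/s
Re = VD/ν = 3.108·0.256/2.52×10^-6 = 3.16×10^5 → turbulent
ε/D = 0.23/256 = 8.98×10^-4
Haaland: f = 0.02004
h_f = f(L/D)V²/(2g) = 0.02004·(461/0.256)·3.108²/(2·9.81) = 17.77 m

h_f ≈ 17.8 m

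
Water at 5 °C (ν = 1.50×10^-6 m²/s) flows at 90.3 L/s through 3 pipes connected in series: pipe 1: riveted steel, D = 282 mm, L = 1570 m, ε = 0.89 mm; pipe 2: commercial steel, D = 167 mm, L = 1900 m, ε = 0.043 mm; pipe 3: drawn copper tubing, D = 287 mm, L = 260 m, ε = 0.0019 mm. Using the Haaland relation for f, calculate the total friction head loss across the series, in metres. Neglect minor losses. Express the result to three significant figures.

Pipe 1: V = 1.446 m/s, Re = 2.72×10^5, ε/D = 0.00316, f = 0.02703, h_1 = f(L/D)V²/2g = 16.03 m
Pipe 2: V = 4.123 m/s, Re = 4.59×10^5, ε/D = 2.57×10^-4, f = 0.01590, h_2 = f(L/D)V²/2g = 156.7 m
Pipe 3: V = 1.396 m/s, Re = 2.67×10^5, ε/D = 6.62×10^-6, f = 0.01471, h_3 = f(L/D)V²/2g = 1.323 m
Series → Q common, losses add: H = Σh = 174.1 m

H ≈ 174 m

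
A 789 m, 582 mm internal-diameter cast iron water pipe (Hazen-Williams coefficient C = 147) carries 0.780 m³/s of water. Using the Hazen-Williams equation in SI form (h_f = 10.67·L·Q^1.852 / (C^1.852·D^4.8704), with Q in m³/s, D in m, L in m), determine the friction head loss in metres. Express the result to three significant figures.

h_f = 10.67·789·0.780^1.852 / (147^1.852·0.582^4.8704) = 7.185 m

h_f ≈ 7.19 m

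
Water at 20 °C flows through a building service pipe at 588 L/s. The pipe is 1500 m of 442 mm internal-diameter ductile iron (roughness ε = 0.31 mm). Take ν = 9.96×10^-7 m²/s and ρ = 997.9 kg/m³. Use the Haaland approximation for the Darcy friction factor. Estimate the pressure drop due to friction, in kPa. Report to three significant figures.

V = 4Q/(πD²) = 4·0.588/(π·0.442²) = 3.832 m/s
Re = VD/ν = 3.832·0.442/9.96×10^-7 = 1.70×10^6 → turbulent
ε/D = 0.31/442 = 7.01×10^-4
Haaland: f = 0.01828
h_f = f(L/D)V²/(2g) = 0.01828·(1500/0.442)·3.832²/(2·9.81) = 46.45 m
Δp = ρg·h_f = 997.9·9.81·46.45 = 454.7 kPa

Δp ≈ 455 kPa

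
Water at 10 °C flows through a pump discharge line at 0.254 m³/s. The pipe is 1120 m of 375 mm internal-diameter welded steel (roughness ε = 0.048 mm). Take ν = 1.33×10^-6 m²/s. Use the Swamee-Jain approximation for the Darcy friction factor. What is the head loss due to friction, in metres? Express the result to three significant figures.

V = 4Q/(πD²) = 4·0.254/(π·0.375²) = 2.300 m/s
Re = VD/ν = 2.300·0.375/1.33×10^-6 = 6.48×10^5 → turbulent
ε/D = 0.048/375 = 1.28×10^-4
Swamee-Jain: f = 0.01441
h_f = f(L/D)V²/(2g) = 0.01441·(1120/0.375)·2.300²/(2·9.81) = 11.60 m

h_f ≈ 11.6 m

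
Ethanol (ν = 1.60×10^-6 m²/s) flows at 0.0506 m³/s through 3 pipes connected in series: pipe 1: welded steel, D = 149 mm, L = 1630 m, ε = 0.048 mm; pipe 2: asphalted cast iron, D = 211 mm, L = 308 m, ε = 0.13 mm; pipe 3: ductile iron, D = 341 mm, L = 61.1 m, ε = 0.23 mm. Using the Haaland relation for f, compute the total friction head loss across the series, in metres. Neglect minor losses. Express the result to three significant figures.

H ≈ 83.4 m

Pipe 1: V = 2.902 m/s, Re = 2.70×10^5, ε/D = 3.22×10^-4, f = 0.01711, h_1 = f(L/D)V²/2g = 80.36 m
Pipe 2: V = 1.447 m/s, Re = 1.91×10^5, ε/D = 6.16×10^-4, f = 0.01929, h_2 = f(L/D)V²/2g = 3.006 m
Pipe 3: V = 0.5541 m/s, Re = 1.18×10^5, ε/D = 6.74×10^-4, f = 0.02041, h_3 = f(L/D)V²/2g = 0.05721 m
Series → Q common, losses add: H = Σh = 83.42 m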